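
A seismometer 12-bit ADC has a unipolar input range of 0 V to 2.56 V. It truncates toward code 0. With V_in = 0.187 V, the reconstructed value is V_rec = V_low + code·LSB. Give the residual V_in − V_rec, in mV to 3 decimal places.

0.125 mV

One LSB is 2.56 V / 4096 = 0.625 mV.
(0.187 − 0)/0.000625 = 299.2000; ⌊·⌋ gives code 299.
Reconstructed: 0.186875 V.
Difference: 0.000125 V → 0.125 mV.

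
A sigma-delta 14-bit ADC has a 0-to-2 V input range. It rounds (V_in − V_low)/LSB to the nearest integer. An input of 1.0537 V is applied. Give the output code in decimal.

Full-scale span = 2 V; LSB = 2/2^14 = 122.07 µV.
Input sits at 8631.910 steps above V_low.
Round → code 8632.

code 8632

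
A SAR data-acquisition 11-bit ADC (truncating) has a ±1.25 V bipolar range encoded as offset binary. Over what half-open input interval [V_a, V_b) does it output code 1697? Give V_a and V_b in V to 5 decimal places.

LSB = 2.5/2^11 = 1.221 mV.
V_a = V_low + 1697·LSB = 0.821533 V; V_b = V_low + 1698·LSB = 0.822754 V.

[0.82153 V, 0.82275 V)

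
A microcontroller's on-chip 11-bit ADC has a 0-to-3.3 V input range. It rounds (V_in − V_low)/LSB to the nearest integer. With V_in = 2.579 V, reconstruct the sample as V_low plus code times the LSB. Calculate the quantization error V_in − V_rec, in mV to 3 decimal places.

-0.736 mV

LSB = 3.3/2^11 = 1.611 mV.
(V_in − V_low)/LSB = (2.579 − 0)/0.00161133 = 1600.5430 → code 1601 (round).
Reconstructed: 2.5797363 V.
Error = 2.579 − 2.5797363 = -0.000736328 V = -0.736 mV.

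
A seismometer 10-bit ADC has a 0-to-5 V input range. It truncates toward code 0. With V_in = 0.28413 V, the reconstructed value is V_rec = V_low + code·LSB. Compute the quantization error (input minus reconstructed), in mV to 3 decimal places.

One LSB is 5 V / 1024 = 4.883 mV.
Scaled input = 58.1898 LSBs, so code = 58.
Reconstructed: 0.28320312 V.
Difference: 0.000926875 V → 0.927 mV.

0.927 mV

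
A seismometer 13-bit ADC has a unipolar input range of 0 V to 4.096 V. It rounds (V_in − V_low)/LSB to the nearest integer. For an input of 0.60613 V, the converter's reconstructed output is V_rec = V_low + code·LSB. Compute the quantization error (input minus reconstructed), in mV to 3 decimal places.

Step size: 4.096 V ÷ 2^13 = 0.500 mV.
Scaled input = 1212.2600 LSBs, so code = 1212.
Code 1212 maps back to 0 + 1212×0.0005 V = 0.606 V.
Error = 0.60613 − 0.606 = 0.00013 V = 0.130 mV.

0.130 mV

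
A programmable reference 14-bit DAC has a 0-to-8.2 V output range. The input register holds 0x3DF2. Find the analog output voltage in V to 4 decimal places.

LSB = 8.2 V / 2^14 = 0.500 mV.
Code 0x3DF2 = 15858 decimal.
V_out = 0 + 15858 × 0.000500488 V = 7.93674 V.

7.9367 V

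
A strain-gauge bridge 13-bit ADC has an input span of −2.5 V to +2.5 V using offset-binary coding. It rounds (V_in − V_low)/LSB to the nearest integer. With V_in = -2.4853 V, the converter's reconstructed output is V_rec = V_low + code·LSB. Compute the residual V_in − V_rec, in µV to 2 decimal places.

One LSB is 5 V / 8192 = 0.610 mV.
(V_in − V_low)/LSB = (-2.4853 − (−2.5))/0.000610352 = 24.0845 → code 24 (round).
Reconstructed: -2.4853516 V.
Error = -2.4853 − (−2.4853516) = 5.15625e-05 V = 51.56 µV.

51.56 µV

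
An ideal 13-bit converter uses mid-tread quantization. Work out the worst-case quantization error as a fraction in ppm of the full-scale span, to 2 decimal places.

Rounding → worst-case error = ½ LSB = V_FS/2^14, so 1e+06/16384 = 61.0352 ppm of full scale.

61.04 ppm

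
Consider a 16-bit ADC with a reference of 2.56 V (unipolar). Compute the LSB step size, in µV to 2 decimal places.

Full-scale span = 2.56 V.
LSB = 2.56 / 2^16 = 2.56 / 65536 = 3.90625e-05 V = 39.06 µV.

39.06 µV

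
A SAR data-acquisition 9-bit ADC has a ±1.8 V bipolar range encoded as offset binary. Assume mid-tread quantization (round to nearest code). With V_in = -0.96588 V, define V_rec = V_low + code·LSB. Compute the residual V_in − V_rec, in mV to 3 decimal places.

LSB = 3.6/2^9 = 7.031 mV.
(V_in − V_low)/LSB = (-0.96588 − (−1.8))/0.00703125 = 118.6304 → code 119 (round).
Code 119 maps back to (−1.8) + 119×0.00703125 V = -0.96328125 V.
Error = -0.96588 − (−0.96328125) = -0.00259875 V = -2.599 mV.

-2.599 mV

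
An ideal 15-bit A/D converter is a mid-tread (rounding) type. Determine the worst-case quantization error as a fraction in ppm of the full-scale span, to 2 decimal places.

15.26 ppm

Rounding → worst-case error = ½ LSB = V_FS/2^16, so 1e+06/65536 = 15.2588 ppm of full scale.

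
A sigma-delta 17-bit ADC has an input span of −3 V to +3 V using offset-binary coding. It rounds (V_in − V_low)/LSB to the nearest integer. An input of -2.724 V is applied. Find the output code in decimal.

code 6029

LSB = 6 V / 131072 = 45.78 µV.
(-2.724 − (−3)) / 4.57764e-05 = 6029.312 LSBs.
So the output code is 6029.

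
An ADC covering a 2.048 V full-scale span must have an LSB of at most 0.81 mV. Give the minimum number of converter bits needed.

12 bits

Number of steps required ≥ 2.048 V / 0.81 mV = 2528.40.
Need 2^N ≥ 2528.40; 2^11 = 2048, 2^12 = 4096.
Minimum N = 12.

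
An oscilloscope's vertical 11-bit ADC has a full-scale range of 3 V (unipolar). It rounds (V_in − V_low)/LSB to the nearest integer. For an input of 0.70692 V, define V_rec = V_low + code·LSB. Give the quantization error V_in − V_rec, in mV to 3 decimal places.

LSB = 3/2^11 = 1.465 mV.
(0.70692 − 0)/0.00146484 = 482.5907; round gives code 483.
Code 483 maps back to 0 + 483×0.00146484 V = 0.70751953 V.
V_in − V_rec = -0.000599531 V = -0.600 mV.

-0.600 mV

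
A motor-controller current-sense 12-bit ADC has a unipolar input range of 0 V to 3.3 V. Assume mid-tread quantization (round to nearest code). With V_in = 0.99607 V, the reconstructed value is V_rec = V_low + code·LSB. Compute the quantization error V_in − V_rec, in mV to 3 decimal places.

0.269 mV

One LSB is 3.3 V / 4096 = 0.806 mV.
(V_in − V_low)/LSB = (0.99607 − 0)/0.000805664 = 1236.3342 → code 1236 (round).
Reconstructed: 0.99580078 V.
Difference: 0.000269219 V → 0.269 mV.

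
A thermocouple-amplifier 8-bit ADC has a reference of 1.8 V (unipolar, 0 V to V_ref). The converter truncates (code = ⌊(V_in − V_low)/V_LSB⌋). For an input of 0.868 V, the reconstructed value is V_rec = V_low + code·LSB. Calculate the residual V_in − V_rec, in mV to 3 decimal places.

3.156 mV

One LSB is 1.8 V / 256 = 7.031 mV.
Scaled input = 123.4489 LSBs, so code = 123.
Code 123 maps back to 0 + 123×0.00703125 V = 0.86484375 V.
Error = 0.868 − 0.86484375 = 0.00315625 V = 3.156 mV.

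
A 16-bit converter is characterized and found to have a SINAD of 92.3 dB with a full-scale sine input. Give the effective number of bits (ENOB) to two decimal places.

ENOB = (SINAD − 1.76) / 6.02 = (92.3 − 1.76)/6.02 = 15.040.

15.04 bits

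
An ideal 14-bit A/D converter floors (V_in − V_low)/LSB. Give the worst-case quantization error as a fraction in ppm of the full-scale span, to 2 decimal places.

61.04 ppm

Truncating → worst-case error = 1 LSB = V_FS/2^14, so 1e+06/16384 = 61.0352 ppm of full scale.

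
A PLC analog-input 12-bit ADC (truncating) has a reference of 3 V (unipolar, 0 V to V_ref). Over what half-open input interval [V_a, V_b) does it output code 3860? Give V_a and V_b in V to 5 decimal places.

[2.82715 V, 2.82788 V)

LSB = 3/2^12 = 0.732 mV.
V_a = V_low + 3860·LSB = 2.82715 V; V_b = V_low + 3861·LSB = 2.82788 V.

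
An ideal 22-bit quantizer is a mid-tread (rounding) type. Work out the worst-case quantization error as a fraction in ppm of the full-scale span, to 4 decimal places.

Rounding → worst-case error = ½ LSB = V_FS/2^23, so 1e+06/8388608 = 0.119209 ppm of full scale.

0.1192 ppm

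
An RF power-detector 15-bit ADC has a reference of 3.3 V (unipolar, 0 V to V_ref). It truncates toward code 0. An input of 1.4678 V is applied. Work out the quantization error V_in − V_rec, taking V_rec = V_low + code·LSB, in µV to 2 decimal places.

One LSB is 3.3 V / 32768 = 100.71 µV.
Scaled input = 14574.8092 LSBs, so code = 14574.
Reconstructed: 1.4677185 V.
Difference: 8.14941e-05 V → 81.49 µV.

81.49 µV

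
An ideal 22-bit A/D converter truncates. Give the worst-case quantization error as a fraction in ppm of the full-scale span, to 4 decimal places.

0.2384 ppm

Truncating → worst-case error = 1 LSB = V_FS/2^22, so 1e+06/4194304 = 0.238419 ppm of full scale.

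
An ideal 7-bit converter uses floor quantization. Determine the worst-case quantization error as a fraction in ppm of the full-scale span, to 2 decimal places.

Truncating → worst-case error = 1 LSB = V_FS/2^7, so 1e+06/128 = 7812.5 ppm of full scale.

7812.50 ppm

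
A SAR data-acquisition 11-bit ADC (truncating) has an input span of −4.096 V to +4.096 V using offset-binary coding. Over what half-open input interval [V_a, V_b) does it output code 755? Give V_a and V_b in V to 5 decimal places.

[-1.07600 V, -1.07200 V)

LSB = 8.192/2^11 = 4.000 mV.
V_a = V_low + 755·LSB = -1.076 V; V_b = V_low + 756·LSB = -1.072 V.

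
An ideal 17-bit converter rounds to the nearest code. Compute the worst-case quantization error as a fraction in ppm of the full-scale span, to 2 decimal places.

3.81 ppm

Rounding → worst-case error = ½ LSB = V_FS/2^18, so 1e+06/262144 = 3.8147 ppm of full scale.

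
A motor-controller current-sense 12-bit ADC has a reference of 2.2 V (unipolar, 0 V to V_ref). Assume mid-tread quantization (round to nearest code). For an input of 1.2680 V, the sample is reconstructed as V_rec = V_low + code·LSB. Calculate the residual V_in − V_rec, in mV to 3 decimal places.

One LSB is 2.2 V / 4096 = 0.537 mV.
Scaled input = 2360.7855 LSBs, so code = 2361.
V_rec = 0 + 2361·0.000537109 = 1.2681152 V.
V_in − V_rec = -0.000115234 V = -0.115 mV.

-0.115 mV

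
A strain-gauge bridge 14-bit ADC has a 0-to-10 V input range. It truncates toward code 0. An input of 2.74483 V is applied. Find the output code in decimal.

code 4497

Full-scale span = 10 V; LSB = 10/2^14 = 0.610 mV.
(2.74483 − 0) / 0.000610352 = 4497.129 LSBs.
⌊·⌋(4497.129) = 4497.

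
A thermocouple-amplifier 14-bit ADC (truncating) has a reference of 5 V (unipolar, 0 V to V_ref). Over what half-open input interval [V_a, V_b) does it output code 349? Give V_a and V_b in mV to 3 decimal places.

LSB = 5/2^14 = 305.18 µV.
V_a = V_low + 349·LSB = 0.106506 V; V_b = V_low + 350·LSB = 0.106812 V.

[106.506 mV, 106.812 mV)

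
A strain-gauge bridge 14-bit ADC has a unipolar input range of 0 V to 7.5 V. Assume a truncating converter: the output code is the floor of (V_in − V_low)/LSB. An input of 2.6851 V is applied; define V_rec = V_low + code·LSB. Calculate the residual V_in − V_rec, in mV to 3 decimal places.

One LSB is 7.5 V / 16384 = 457.76 µV.
Scaled input = 5865.6905 LSBs, so code = 5865.
Reconstructed: 2.6847839 V.
V_in − V_rec = 0.000316064 V = 0.316 mV.

0.316 mV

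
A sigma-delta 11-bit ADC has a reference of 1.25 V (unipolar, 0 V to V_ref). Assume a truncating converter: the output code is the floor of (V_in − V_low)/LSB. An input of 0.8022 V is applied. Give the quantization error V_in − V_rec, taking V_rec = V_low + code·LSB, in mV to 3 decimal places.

One LSB is 1.25 V / 2048 = 0.610 mV.
(V_in − V_low)/LSB = (0.8022 − 0)/0.000610352 = 1314.3245 → code 1314 (floor).
Code 1314 maps back to 0 + 1314×0.000610352 V = 0.80200195 V.
V_in − V_rec = 0.000198047 V = 0.198 mV.

0.198 mV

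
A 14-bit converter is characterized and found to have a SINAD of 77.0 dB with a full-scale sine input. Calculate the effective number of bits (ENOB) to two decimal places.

ENOB = (SINAD − 1.76) / 6.02 = (77.0 − 1.76)/6.02 = 12.498.

12.50 bits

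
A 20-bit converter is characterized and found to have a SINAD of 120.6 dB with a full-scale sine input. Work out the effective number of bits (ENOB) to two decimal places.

ENOB = (SINAD − 1.76) / 6.02 = (120.6 − 1.76)/6.02 = 19.741.

19.74 bits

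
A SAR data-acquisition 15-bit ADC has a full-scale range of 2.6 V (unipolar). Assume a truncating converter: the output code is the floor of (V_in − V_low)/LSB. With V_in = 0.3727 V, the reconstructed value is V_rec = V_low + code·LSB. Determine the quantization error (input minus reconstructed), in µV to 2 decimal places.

Step size: 2.6 V ÷ 2^15 = 79.35 µV.
(V_in − V_low)/LSB = (0.3727 − 0)/7.93457e-05 = 4697.1668 → code 4697 (floor).
V_rec = 0 + 4697·7.93457e-05 = 0.37268677 V.
V_in − V_rec = 1.32324e-05 V = 13.23 µV.

13.23 µV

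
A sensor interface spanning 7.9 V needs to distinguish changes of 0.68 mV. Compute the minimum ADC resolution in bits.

Number of steps required ≥ 7.9 V / 0.68 mV = 11617.65.
Need 2^N ≥ 11617.65; 2^13 = 8192, 2^14 = 16384.
Minimum N = 14.

14 bits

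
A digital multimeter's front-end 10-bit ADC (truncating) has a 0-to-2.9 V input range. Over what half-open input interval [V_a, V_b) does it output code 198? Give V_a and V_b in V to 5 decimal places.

LSB = 2.9/2^10 = 2.832 mV.
V_a = V_low + 198·LSB = 0.560742 V; V_b = V_low + 199·LSB = 0.563574 V.

[0.56074 V, 0.56357 V)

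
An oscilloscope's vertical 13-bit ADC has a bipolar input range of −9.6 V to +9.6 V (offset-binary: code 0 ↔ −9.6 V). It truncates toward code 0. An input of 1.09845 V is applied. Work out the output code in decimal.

Full-scale span = 19.2 V; LSB = 19.2/2^13 = 2.344 mV.
(V_in − V_low)/LSB = (1.09845 − (−9.6)) / 0.00234375 = 4564.672.
Floor → code 4564.

code 4564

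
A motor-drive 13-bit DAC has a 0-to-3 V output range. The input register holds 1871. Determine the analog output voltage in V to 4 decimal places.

0.6852 V

LSB = 3 V / 2^13 = 366.21 µV.
V_out = 0 + 1871 × 0.000366211 V = 0.685181 V.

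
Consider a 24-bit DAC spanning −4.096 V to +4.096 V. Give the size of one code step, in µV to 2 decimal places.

Full-scale span = 8.192 V.
LSB = 8.192 / 2^24 = 8.192 / 16777216 = 4.88281e-07 V = 0.49 µV.

0.49 µV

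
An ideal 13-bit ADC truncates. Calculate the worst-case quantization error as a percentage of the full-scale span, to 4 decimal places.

0.0122 %

Truncating → worst-case error = 1 LSB = V_FS/2^13, so 100/8192 = 0.012207 % of full scale.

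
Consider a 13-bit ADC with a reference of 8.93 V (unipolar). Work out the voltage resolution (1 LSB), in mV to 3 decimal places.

1.090 mV

Full-scale span = 8.93 V.
LSB = 8.93 / 2^13 = 8.93 / 8192 = 0.00109009 V = 1.090 mV.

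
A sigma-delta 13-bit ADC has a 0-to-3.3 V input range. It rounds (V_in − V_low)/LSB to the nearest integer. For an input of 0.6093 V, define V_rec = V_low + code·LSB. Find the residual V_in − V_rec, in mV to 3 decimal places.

Step size: 3.3 V ÷ 2^13 = 402.83 µV.
(V_in − V_low)/LSB = (0.6093 − 0)/0.000402832 = 1512.5411 → code 1513 (round).
V_rec = 0 + 1513·0.000402832 = 0.60948486 V.
Difference: -0.000184863 V → -0.185 mV.

-0.185 mV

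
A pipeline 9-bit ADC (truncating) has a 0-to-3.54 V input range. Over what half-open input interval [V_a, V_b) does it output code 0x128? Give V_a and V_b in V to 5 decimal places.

LSB = 3.54/2^9 = 6.914 mV.
Code 0x128 = 296 decimal.
V_a = V_low + 296·LSB = 2.04656 V; V_b = V_low + 297·LSB = 2.05348 V.

[2.04656 V, 2.05348 V)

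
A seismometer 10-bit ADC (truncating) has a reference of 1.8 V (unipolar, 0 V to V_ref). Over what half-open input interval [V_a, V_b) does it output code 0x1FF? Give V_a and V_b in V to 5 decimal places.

[0.89824 V, 0.90000 V)

LSB = 1.8/2^10 = 1.758 mV.
Code 0x1FF = 511 decimal.
V_a = V_low + 511·LSB = 0.898242 V; V_b = V_low + 512·LSB = 0.9 V.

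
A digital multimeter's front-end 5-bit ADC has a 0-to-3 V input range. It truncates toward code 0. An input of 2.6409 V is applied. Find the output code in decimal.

code 28

Full-scale span = 3 V; LSB = 3/2^5 = 93.750 mV.
Input sits at 28.170 steps above V_low.
Floor → code 28.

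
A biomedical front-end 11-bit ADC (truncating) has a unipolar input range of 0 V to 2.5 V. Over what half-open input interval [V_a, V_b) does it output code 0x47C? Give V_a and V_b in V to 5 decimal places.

LSB = 2.5/2^11 = 1.221 mV.
Code 0x47C = 1148 decimal.
V_a = V_low + 1148·LSB = 1.40137 V; V_b = V_low + 1149·LSB = 1.40259 V.

[1.40137 V, 1.40259 V)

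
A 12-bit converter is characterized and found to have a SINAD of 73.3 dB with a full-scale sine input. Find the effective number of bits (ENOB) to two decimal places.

11.88 bits

ENOB = (SINAD − 1.76) / 6.02 = (73.3 − 1.76)/6.02 = 11.884.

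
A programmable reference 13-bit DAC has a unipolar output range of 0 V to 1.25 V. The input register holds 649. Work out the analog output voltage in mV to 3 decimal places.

LSB = 1.25 V / 2^13 = 152.59 µV.
V_out = 0 + 649 × 0.000152588 V = 0.0990295 V.
= 99.030 mV.

99.030 mV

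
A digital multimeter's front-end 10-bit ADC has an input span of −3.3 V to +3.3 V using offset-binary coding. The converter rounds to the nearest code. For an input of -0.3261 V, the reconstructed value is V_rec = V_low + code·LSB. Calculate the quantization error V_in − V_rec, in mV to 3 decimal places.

Step size: 6.6 V ÷ 2^10 = 6.445 mV.
(-0.3261 − (−3.3))/0.00644531 = 461.4051; round gives code 461.
V_rec = (−3.3) + 461·0.00644531 = -0.32871094 V.
Error = -0.3261 − (−0.32871094) = 0.00261094 V = 2.611 mV.

2.611 mV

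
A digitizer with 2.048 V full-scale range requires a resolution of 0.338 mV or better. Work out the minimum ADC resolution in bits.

13 bits

Number of steps required ≥ 2.048 V / 0.338 mV = 6059.17.
Need 2^N ≥ 6059.17; 2^12 = 4096, 2^13 = 8192.
Minimum N = 13.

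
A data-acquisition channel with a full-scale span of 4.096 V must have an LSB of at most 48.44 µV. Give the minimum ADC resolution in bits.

17 bits

Number of steps required ≥ 4.096 V / 48.44 µV = 84558.22.
Need 2^N ≥ 84558.22; 2^16 = 65536, 2^17 = 131072.
Minimum N = 17.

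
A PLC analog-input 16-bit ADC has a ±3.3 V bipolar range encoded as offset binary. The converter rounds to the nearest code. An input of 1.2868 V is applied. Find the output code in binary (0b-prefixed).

code 0b1011000111101010 (decimal 45546)

LSB = 6.6 V / 65536 = 100.71 µV.
Input sits at 45545.534 steps above V_low.
round(45545.534) = 45546.
In binary (0b-prefixed): 0b1011000111101010.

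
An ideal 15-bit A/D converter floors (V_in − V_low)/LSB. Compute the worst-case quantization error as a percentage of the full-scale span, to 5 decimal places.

0.00305 %

Truncating → worst-case error = 1 LSB = V_FS/2^15, so 100/32768 = 0.00305176 % of full scale.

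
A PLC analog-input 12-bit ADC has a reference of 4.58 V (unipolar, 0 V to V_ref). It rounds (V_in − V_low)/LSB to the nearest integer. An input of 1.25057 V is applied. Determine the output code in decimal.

code 1118

With 4096 levels over 4.58 V, one step is 1.118 mV.
(V_in − V_low)/LSB = (1.25057 − 0) / 0.00111816 = 1118.414.
So the output code is 1118.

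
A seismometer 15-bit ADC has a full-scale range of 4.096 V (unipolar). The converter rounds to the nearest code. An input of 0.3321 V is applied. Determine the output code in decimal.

code 2657

Full-scale span = 4.096 V; LSB = 4.096/2^15 = 125.00 µV.
(0.3321 − 0) / 0.000125 = 2656.800 LSBs.
round(2656.800) = 2657.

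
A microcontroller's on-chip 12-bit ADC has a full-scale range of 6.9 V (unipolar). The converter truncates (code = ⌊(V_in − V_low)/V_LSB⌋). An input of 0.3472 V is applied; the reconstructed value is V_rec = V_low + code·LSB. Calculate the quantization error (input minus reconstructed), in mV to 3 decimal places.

One LSB is 6.9 V / 4096 = 1.685 mV.
Scaled input = 206.1060 LSBs, so code = 206.
Code 206 maps back to 0 + 206×0.00168457 V = 0.34702148 V.
V_in − V_rec = 0.000178516 V = 0.179 mV.

0.179 mV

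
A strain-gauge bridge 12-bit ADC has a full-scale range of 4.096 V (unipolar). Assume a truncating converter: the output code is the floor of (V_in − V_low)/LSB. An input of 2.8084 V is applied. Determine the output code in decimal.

LSB = 4.096 V / 4096 = 1.000 mV.
Input sits at 2808.400 steps above V_low.
So the output code is 2808.

code 2808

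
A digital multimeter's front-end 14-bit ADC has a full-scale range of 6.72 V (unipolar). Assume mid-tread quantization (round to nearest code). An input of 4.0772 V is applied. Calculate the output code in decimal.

code 9941

Full-scale span = 6.72 V; LSB = 6.72/2^14 = 410.16 µV.
Input sits at 9940.602 steps above V_low.
So the output code is 9941.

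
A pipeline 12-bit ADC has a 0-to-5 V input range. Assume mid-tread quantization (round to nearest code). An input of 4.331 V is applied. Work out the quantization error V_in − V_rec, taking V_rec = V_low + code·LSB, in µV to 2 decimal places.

LSB = 5/2^12 = 1.221 mV.
(V_in − V_low)/LSB = (4.331 − 0)/0.0012207 = 3547.9552 → code 3548 (round).
Reconstructed: 4.3310547 V.
Error = 4.331 − 4.3310547 = -5.46875e-05 V = -54.69 µV.

-54.69 µV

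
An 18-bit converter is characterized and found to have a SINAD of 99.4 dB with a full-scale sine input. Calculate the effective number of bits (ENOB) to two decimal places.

16.22 bits

ENOB = (SINAD − 1.76) / 6.02 = (99.4 − 1.76)/6.02 = 16.219.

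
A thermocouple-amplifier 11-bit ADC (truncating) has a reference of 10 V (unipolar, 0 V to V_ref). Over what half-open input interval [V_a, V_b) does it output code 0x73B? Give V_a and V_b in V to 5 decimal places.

LSB = 10/2^11 = 4.883 mV.
Code 0x73B = 1851 decimal.
V_a = V_low + 1851·LSB = 9.03809 V; V_b = V_low + 1852·LSB = 9.04297 V.

[9.03809 V, 9.04297 V)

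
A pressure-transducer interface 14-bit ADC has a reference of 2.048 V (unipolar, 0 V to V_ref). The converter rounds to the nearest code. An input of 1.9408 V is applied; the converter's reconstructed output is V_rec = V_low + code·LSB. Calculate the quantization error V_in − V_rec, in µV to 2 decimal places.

50.00 µV

One LSB is 2.048 V / 16384 = 125.00 µV.
(1.9408 − 0)/0.000125 = 15526.4000; round gives code 15526.
Code 15526 maps back to 0 + 15526×0.000125 V = 1.94075 V.
V_in − V_rec = 5e-05 V = 50.00 µV.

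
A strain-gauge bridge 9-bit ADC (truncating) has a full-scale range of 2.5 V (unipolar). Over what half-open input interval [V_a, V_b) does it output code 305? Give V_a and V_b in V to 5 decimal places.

[1.48926 V, 1.49414 V)

LSB = 2.5/2^9 = 4.883 mV.
V_a = V_low + 305·LSB = 1.48926 V; V_b = V_low + 306·LSB = 1.49414 V.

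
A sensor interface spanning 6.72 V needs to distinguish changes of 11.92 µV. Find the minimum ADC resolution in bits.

Number of steps required ≥ 6.72 V / 11.92 µV = 563758.39.
Need 2^N ≥ 563758.39; 2^19 = 524288, 2^20 = 1048576.
Minimum N = 20.

20 bits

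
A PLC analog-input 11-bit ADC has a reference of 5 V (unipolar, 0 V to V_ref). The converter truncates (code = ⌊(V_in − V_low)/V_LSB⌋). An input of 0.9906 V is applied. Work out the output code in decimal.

With 2048 levels over 5 V, one step is 2.441 mV.
Input sits at 405.750 steps above V_low.
So the output code is 405.

code 405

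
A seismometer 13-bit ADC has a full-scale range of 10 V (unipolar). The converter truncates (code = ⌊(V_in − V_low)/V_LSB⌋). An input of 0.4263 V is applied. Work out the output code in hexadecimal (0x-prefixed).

Full-scale span = 10 V; LSB = 10/2^13 = 1.221 mV.
(0.4263 − 0) / 0.0012207 = 349.225 LSBs.
Floor → code 349.
In hexadecimal (0x-prefixed): 0x15D.

code 0x15D (decimal 349)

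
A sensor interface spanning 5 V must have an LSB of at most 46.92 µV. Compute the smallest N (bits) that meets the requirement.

17 bits

Number of steps required ≥ 5 V / 46.92 µV = 106564.36.
Need 2^N ≥ 106564.36; 2^16 = 65536, 2^17 = 131072.
Minimum N = 17.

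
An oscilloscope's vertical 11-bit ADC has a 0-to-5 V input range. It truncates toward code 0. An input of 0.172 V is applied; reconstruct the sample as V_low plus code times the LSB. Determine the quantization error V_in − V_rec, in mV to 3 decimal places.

1.102 mV

One LSB is 5 V / 2048 = 2.441 mV.
(V_in − V_low)/LSB = (0.172 − 0)/0.00244141 = 70.4512 → code 70 (floor).
Reconstructed: 0.17089844 V.
V_in − V_rec = 0.00110156 V = 1.102 mV.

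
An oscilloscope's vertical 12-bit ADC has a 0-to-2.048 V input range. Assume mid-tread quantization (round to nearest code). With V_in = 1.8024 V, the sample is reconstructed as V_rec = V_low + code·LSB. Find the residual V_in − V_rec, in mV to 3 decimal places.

-0.100 mV

Step size: 2.048 V ÷ 2^12 = 0.500 mV.
(1.8024 − 0)/0.0005 = 3604.8000; round gives code 3605.
Code 3605 maps back to 0 + 3605×0.0005 V = 1.8025 V.
Difference: -0.0001 V → -0.100 mV.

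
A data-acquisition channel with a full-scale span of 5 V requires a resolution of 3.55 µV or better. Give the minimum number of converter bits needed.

Number of steps required ≥ 5 V / 3.55 µV = 1408450.70.
Need 2^N ≥ 1408450.70; 2^20 = 1048576, 2^21 = 2097152.
Minimum N = 21.

21 bits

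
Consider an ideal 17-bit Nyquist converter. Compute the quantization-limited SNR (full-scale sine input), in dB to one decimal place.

104.1 dB

SNR ≈ 6.02·N + 1.76 dB = 6.02·17 + 1.76 = 104.10 dB.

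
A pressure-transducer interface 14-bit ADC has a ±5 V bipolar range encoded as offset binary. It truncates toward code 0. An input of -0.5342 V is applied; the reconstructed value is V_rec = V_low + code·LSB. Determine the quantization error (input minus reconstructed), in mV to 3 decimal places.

0.468 mV

One LSB is 10 V / 16384 = 0.610 mV.
(V_in − V_low)/LSB = (-0.5342 − (−5))/0.000610352 = 7316.7667 → code 7316 (floor).
Reconstructed: -0.53466797 V.
Error = -0.5342 − (−0.53466797) = 0.000467969 V = 0.468 mV.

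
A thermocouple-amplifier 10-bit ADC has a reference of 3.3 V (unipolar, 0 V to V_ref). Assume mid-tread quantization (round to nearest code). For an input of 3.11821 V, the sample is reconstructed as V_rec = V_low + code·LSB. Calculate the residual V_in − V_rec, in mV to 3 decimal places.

Step size: 3.3 V ÷ 2^10 = 3.223 mV.
Scaled input = 967.5900 LSBs, so code = 968.
V_rec = 0 + 968·0.00322266 = 3.1195313 V.
Difference: -0.00132125 V → -1.321 mV.

-1.321 mV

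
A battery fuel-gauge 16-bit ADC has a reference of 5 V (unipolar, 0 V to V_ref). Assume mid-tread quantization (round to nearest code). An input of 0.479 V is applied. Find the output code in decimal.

code 6278

With 65536 levels over 5 V, one step is 76.29 µV.
(0.479 − 0) / 7.62939e-05 = 6278.349 LSBs.
Round → code 6278.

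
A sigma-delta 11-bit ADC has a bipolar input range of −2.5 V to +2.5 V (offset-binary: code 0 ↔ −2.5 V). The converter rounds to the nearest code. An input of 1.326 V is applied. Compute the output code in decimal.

code 1567

Full-scale span = 5 V; LSB = 5/2^11 = 2.441 mV.
(V_in − V_low)/LSB = (1.326 − (−2.5)) / 0.00244141 = 1567.130.
So the output code is 1567.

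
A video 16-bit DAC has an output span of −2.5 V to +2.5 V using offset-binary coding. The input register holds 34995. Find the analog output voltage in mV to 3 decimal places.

LSB = 5 V / 2^16 = 76.29 µV.
V_out = (−2.5) + 34995 × 7.62939e-05 V = 0.169907 V.
= 169.907 mV.

169.907 mV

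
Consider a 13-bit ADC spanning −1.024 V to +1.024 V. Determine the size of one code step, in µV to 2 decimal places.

250.00 µV

Full-scale span = 2.048 V.
LSB = 2.048 / 2^13 = 2.048 / 8192 = 0.00025 V = 250.00 µV.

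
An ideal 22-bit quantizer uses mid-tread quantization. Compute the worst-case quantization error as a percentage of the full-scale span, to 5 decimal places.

0.00001 %

Rounding → worst-case error = ½ LSB = V_FS/2^23, so 100/8388608 = 1.19209e-05 % of full scale.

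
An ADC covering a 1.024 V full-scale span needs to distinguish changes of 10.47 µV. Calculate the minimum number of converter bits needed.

Number of steps required ≥ 1.024 V / 10.47 µV = 97803.25.
Need 2^N ≥ 97803.25; 2^16 = 65536, 2^17 = 131072.
Minimum N = 17.

17 bits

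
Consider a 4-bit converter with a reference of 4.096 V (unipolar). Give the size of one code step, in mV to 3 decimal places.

Full-scale span = 4.096 V.
LSB = 4.096 / 2^4 = 4.096 / 16 = 0.256 V = 256.000 mV.

256.000 mV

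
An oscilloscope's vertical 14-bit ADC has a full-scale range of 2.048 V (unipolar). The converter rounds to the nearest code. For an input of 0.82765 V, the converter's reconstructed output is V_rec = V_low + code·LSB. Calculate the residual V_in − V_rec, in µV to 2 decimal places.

One LSB is 2.048 V / 16384 = 125.00 µV.
(V_in − V_low)/LSB = (0.82765 − 0)/0.000125 = 6621.2000 → code 6621 (round).
Reconstructed: 0.827625 V.
V_in − V_rec = 2.5e-05 V = 25.00 µV.

25.00 µV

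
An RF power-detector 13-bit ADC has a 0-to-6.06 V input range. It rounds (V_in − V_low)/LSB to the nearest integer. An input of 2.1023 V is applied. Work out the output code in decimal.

code 2842

With 8192 levels over 6.06 V, one step is 0.740 mV.
(V_in − V_low)/LSB = (2.1023 − 0) / 0.000739746 = 2841.921.
round(2841.921) = 2842.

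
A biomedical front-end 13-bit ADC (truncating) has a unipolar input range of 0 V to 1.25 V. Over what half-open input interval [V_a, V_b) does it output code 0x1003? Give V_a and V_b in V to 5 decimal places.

[0.62546 V, 0.62561 V)

LSB = 1.25/2^13 = 152.59 µV.
Code 0x1003 = 4099 decimal.
V_a = V_low + 4099·LSB = 0.625458 V; V_b = V_low + 4100·LSB = 0.62561 V.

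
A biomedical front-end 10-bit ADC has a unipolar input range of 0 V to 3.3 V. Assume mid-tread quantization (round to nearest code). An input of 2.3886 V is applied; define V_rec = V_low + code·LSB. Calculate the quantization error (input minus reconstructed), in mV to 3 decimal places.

LSB = 3.3/2^10 = 3.223 mV.
(2.3886 − 0)/0.00322266 = 741.1898; round gives code 741.
Code 741 maps back to 0 + 741×0.00322266 V = 2.3879883 V.
Difference: 0.000611719 V → 0.612 mV.

0.612 mV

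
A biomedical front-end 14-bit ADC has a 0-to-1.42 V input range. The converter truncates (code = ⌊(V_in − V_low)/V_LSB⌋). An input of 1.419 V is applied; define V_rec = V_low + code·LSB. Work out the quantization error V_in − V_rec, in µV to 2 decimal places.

One LSB is 1.42 V / 16384 = 86.67 µV.
Scaled input = 16372.4620 LSBs, so code = 16372.
Code 16372 maps back to 0 + 16372×8.66699e-05 V = 1.41896 V.
V_in − V_rec = 4.00391e-05 V = 40.04 µV.

40.04 µV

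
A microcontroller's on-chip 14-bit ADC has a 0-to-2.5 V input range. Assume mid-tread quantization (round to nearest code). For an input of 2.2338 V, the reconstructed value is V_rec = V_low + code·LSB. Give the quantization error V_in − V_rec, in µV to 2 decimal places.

65.87 µV

One LSB is 2.5 V / 16384 = 152.59 µV.
(V_in − V_low)/LSB = (2.2338 − 0)/0.000152588 = 14639.4317 → code 14639 (round).
Reconstructed: 2.2337341 V.
Difference: 6.58691e-05 V → 65.87 µV.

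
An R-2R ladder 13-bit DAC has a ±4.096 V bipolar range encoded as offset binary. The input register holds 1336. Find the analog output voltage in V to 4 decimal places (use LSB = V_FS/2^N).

LSB = 8.192 V / 2^13 = 1.000 mV.
V_out = (−4.096) + 1336 × 0.001 V = -2.76 V.

-2.7600 V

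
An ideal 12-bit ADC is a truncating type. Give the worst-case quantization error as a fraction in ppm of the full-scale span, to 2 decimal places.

244.14 ppm

Truncating → worst-case error = 1 LSB = V_FS/2^12, so 1e+06/4096 = 244.141 ppm of full scale.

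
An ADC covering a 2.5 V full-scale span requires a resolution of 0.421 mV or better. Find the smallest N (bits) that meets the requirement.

13 bits

Number of steps required ≥ 2.5 V / 0.421 mV = 5938.24.
Need 2^N ≥ 5938.24; 2^12 = 4096, 2^13 = 8192.
Minimum N = 13.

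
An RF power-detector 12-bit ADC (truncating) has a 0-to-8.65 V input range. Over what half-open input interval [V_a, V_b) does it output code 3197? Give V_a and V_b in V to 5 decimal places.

LSB = 8.65/2^12 = 2.112 mV.
V_a = V_low + 3197·LSB = 6.75148 V; V_b = V_low + 3198·LSB = 6.75359 V.

[6.75148 V, 6.75359 V)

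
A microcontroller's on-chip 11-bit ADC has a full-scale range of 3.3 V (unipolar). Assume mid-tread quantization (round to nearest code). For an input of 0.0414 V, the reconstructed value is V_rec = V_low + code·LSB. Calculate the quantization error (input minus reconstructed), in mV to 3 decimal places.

LSB = 3.3/2^11 = 1.611 mV.
(0.0414 − 0)/0.00161133 = 25.6931; round gives code 26.
Reconstructed: 0.041894531 V.
Error = 0.0414 − 0.041894531 = -0.000494531 V = -0.495 mV.

-0.495 mV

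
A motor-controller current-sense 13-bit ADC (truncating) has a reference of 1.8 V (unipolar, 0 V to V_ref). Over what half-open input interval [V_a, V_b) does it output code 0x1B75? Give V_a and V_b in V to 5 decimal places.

[1.54446 V, 1.54468 V)

LSB = 1.8/2^13 = 219.73 µV.
Code 0x1B75 = 7029 decimal.
V_a = V_low + 7029·LSB = 1.54446 V; V_b = V_low + 7030·LSB = 1.54468 V.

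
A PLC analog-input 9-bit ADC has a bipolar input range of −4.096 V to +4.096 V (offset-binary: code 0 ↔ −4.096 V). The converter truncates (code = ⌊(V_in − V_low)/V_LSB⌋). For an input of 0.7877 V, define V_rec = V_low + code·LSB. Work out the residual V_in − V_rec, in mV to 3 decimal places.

3.700 mV

LSB = 8.192/2^9 = 16.000 mV.
(V_in − V_low)/LSB = (0.7877 − (−4.096))/0.016 = 305.2312 → code 305 (floor).
Code 305 maps back to (−4.096) + 305×0.016 V = 0.784 V.
Difference: 0.0037 V → 3.700 mV.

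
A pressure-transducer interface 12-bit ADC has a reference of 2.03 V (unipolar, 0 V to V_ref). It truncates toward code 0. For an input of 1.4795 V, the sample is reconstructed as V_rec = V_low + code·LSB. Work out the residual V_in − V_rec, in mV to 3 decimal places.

0.118 mV

Step size: 2.03 V ÷ 2^12 = 495.61 µV.
(V_in − V_low)/LSB = (1.4795 − 0)/0.000495605 = 2985.2374 → code 2985 (floor).
V_rec = 0 + 2985·0.000495605 = 1.4793823 V.
Difference: 0.000117676 V → 0.118 mV.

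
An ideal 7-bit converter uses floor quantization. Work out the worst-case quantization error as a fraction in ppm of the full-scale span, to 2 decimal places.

Truncating → worst-case error = 1 LSB = V_FS/2^7, so 1e+06/128 = 7812.5 ppm of full scale.

7812.50 ppm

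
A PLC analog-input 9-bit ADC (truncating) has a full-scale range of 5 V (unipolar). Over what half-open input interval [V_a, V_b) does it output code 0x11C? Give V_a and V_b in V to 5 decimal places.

LSB = 5/2^9 = 9.766 mV.
Code 0x11C = 284 decimal.
V_a = V_low + 284·LSB = 2.77344 V; V_b = V_low + 285·LSB = 2.7832 V.

[2.77344 V, 2.78320 V)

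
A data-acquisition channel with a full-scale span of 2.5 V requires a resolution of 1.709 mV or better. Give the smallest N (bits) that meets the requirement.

11 bits

Number of steps required ≥ 2.5 V / 1.709 mV = 1462.84.
Need 2^N ≥ 1462.84; 2^10 = 1024, 2^11 = 2048.
Minimum N = 11.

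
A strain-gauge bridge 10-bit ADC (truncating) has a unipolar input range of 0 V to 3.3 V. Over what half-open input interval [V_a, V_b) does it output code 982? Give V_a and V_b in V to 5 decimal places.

LSB = 3.3/2^10 = 3.223 mV.
V_a = V_low + 982·LSB = 3.16465 V; V_b = V_low + 983·LSB = 3.16787 V.

[3.16465 V, 3.16787 V)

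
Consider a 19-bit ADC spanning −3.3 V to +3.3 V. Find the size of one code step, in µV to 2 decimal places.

12.59 µV

Full-scale span = 6.6 V.
LSB = 6.6 / 2^19 = 6.6 / 524288 = 1.25885e-05 V = 12.59 µV.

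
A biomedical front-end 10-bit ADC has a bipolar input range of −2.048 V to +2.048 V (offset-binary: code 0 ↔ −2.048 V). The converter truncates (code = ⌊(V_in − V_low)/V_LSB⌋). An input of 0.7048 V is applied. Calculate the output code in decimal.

With 1024 levels over 4.096 V, one step is 4.000 mV.
(V_in − V_low)/LSB = (0.7048 − (−2.048)) / 0.004 = 688.200.
So the output code is 688.

code 688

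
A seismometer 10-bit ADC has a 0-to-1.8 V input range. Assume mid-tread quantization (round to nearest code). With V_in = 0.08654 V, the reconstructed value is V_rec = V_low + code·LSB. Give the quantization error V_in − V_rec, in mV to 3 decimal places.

LSB = 1.8/2^10 = 1.758 mV.
(0.08654 − 0)/0.00175781 = 49.2316; round gives code 49.
Code 49 maps back to 0 + 49×0.00175781 V = 0.086132813 V.
Error = 0.08654 − 0.086132813 = 0.000407187 V = 0.407 mV.

0.407 mV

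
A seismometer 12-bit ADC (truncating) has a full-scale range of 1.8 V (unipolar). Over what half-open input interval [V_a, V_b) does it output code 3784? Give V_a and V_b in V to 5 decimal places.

LSB = 1.8/2^12 = 439.45 µV.
V_a = V_low + 3784·LSB = 1.66289 V; V_b = V_low + 3785·LSB = 1.66333 V.

[1.66289 V, 1.66333 V)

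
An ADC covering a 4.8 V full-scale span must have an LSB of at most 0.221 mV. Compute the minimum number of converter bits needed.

15 bits

Number of steps required ≥ 4.8 V / 0.221 mV = 21719.46.
Need 2^N ≥ 21719.46; 2^14 = 16384, 2^15 = 32768.
Minimum N = 15.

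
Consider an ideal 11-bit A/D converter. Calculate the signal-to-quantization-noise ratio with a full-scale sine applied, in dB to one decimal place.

SNR ≈ 6.02·N + 1.76 dB = 6.02·11 + 1.76 = 67.98 dB.

68.0 dB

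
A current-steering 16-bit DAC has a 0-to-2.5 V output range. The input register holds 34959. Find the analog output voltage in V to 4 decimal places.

1.3336 V

LSB = 2.5 V / 2^16 = 38.15 µV.
V_out = 0 + 34959 × 3.8147e-05 V = 1.33358 V.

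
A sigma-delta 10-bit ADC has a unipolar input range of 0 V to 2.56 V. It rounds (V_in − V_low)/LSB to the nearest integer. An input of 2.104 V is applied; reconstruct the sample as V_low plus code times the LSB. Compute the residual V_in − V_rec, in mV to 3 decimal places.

-1.000 mV

One LSB is 2.56 V / 1024 = 2.500 mV.
(V_in − V_low)/LSB = (2.104 − 0)/0.0025 = 841.6000 → code 842 (round).
Reconstructed: 2.105 V.
V_in − V_rec = -0.001 V = -1.000 mV.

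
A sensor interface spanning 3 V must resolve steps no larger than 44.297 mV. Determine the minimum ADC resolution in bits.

7 bits

Number of steps required ≥ 3 V / 44.297 mV = 67.72.
Need 2^N ≥ 67.72; 2^6 = 64, 2^7 = 128.
Minimum N = 7.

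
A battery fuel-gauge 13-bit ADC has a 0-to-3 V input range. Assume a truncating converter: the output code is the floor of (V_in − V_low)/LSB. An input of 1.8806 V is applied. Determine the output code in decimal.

LSB = 3 V / 8192 = 366.21 µV.
Input sits at 5135.292 steps above V_low.
So the output code is 5135.

code 5135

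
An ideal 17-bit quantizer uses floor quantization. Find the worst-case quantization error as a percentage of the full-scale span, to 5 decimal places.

0.00076 %

Truncating → worst-case error = 1 LSB = V_FS/2^17, so 100/131072 = 0.000762939 % of full scale.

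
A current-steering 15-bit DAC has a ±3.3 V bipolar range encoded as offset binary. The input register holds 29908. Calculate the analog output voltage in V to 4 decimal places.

LSB = 6.6 V / 2^15 = 201.42 µV.
V_out = (−3.3) + 29908 × 0.000201416 V = 2.72395 V.

2.7240 V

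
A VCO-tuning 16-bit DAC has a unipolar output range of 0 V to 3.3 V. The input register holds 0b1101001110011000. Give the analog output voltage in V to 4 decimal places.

2.7276 V

LSB = 3.3 V / 2^16 = 50.35 µV.
Code 0b1101001110011000 = 54168 decimal.
V_out = 0 + 54168 × 5.0354e-05 V = 2.72758 V.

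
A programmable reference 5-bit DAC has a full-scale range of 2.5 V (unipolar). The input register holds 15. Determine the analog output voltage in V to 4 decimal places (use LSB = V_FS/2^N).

1.1719 V

LSB = 2.5 V / 2^5 = 78.125 mV.
V_out = 0 + 15 × 0.078125 V = 1.17188 V.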